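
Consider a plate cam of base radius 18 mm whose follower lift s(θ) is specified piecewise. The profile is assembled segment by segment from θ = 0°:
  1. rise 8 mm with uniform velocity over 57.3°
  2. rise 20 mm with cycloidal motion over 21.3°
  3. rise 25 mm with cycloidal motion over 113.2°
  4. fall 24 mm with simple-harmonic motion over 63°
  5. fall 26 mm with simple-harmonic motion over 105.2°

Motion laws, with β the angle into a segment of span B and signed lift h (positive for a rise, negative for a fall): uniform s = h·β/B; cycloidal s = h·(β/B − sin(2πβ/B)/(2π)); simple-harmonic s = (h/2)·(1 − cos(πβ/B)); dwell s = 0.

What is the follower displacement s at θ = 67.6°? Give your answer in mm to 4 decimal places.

seg 1 [0°–57.3°] uniform, h=8: full span → s += 8 → s = 8.0000
seg 2 [57.3°–78.6°] cycloidal, h=20: θ=67.6° here. β=10.3, B=21.3. 20·(0.4836 − sin(2π·0.4836)/(2π)) = 9.3433 → s = 17.3433

17.3433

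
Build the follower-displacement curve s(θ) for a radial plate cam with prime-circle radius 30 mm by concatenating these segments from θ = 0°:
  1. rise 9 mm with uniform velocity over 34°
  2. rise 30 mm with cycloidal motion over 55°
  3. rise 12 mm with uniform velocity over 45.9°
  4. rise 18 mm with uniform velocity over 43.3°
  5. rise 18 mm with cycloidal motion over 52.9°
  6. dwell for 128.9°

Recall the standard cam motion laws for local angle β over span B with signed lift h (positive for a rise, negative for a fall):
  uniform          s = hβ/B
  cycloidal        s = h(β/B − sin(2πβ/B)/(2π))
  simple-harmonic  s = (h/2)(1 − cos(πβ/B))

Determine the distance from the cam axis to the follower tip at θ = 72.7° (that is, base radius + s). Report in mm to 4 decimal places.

seg 1 [0°–34°] uniform, h=9: full span → s += 9 → s = 9.0000
seg 2 [34°–89°] cycloidal, h=30: θ=72.7° here. β=38.7, B=55. 30·(0.7036 − sin(2π·0.7036)/(2π)) = 25.6826 → s = 34.6826
radial distance = base radius + s = 30 + 34.6826 = 64.6826

64.6826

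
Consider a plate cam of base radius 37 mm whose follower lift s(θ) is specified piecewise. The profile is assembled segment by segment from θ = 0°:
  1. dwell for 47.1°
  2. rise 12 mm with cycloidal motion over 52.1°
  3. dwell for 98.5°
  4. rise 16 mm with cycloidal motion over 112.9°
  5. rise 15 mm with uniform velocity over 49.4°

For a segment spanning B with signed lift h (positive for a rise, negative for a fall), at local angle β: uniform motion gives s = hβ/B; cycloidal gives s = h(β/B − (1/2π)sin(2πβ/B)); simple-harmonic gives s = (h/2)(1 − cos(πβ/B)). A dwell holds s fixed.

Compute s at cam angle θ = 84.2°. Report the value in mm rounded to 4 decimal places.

seg 1 [0°–47.1°] dwell: s stays 0.0000
seg 2 [47.1°–99.2°] cycloidal, h=12: θ=84.2° here. β=37.1, B=52.1. 12·(0.7121 − sin(2π·0.7121)/(2π)) = 10.4010 → s = 10.4010

10.4010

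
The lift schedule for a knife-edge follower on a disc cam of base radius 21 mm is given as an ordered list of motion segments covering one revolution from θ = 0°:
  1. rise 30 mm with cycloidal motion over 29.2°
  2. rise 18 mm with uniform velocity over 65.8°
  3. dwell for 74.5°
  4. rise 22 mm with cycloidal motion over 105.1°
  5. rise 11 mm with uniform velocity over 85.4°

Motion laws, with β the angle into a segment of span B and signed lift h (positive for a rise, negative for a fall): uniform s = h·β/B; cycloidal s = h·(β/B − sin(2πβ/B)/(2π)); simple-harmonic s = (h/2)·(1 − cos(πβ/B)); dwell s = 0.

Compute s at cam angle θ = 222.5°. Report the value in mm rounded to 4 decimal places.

seg 1 [0°–29.2°] cycloidal, h=30: full span → s += 30 → s = 30.0000
seg 2 [29.2°–95°] uniform, h=18: full span → s += 18 → s = 48.0000
seg 3 [95°–169.5°] dwell: s stays 48.0000
seg 4 [169.5°–274.6°] cycloidal, h=22: θ=222.5° here. β=53, B=105.1. 22·(0.5043 − sin(2π·0.5043)/(2π)) = 11.1884 → s = 59.1884

59.1884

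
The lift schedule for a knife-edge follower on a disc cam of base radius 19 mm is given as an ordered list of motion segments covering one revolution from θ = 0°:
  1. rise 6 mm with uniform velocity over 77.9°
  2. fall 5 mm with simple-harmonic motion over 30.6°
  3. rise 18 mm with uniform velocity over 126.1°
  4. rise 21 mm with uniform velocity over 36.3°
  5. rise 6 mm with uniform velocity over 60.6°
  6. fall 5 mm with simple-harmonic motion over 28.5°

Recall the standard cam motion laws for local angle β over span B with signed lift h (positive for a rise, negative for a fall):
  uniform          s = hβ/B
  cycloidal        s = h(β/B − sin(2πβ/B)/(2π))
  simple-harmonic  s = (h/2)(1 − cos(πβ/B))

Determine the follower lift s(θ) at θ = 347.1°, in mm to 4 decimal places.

seg 1 [0°–77.9°] uniform, h=6: full span → s += 6 → s = 6.0000
seg 2 [77.9°–108.5°] simple-harmonic, h=-5: full span → s += -5 → s = 1.0000
seg 3 [108.5°–234.6°] uniform, h=18: full span → s += 18 → s = 19.0000
seg 4 [234.6°–270.9°] uniform, h=21: full span → s += 21 → s = 40.0000
seg 5 [270.9°–331.5°] uniform, h=6: full span → s += 6 → s = 46.0000
seg 6 [331.5°–360°] simple-harmonic, h=-5: θ=347.1° here. β=15.6, B=28.5. -5/2·(1 − cos(π·0.5474)) = -2.8707 → s = 43.1293

43.1293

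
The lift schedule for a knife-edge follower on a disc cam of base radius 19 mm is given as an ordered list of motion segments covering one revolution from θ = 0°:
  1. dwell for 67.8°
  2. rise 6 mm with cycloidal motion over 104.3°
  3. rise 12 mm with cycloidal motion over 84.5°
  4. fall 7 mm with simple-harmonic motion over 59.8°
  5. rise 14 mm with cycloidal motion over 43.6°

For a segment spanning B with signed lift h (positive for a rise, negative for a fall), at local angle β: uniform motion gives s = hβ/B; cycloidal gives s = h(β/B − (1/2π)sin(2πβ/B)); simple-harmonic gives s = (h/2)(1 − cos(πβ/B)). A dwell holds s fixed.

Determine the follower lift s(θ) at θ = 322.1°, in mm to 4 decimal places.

seg 1 [0°–67.8°] dwell: s stays 0.0000
seg 2 [67.8°–172.1°] cycloidal, h=6: full span → s += 6 → s = 6.0000
seg 3 [172.1°–256.6°] cycloidal, h=12: full span → s += 12 → s = 18.0000
seg 4 [256.6°–316.4°] simple-harmonic, h=-7: full span → s += -7 → s = 11.0000
seg 5 [316.4°–360°] cycloidal, h=14: θ=322.1° here. β=5.7, B=43.6. 14·(0.1307 − sin(2π·0.1307)/(2π)) = 0.1990 → s = 11.1990

11.1990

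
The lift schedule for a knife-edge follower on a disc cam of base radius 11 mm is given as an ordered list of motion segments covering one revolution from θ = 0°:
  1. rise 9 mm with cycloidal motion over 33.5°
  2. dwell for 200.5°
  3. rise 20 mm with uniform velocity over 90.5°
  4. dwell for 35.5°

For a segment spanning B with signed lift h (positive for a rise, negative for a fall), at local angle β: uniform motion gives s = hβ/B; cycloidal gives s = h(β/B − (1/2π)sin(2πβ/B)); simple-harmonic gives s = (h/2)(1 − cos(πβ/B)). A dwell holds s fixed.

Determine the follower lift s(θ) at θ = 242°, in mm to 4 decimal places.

seg 1 [0°–33.5°] cycloidal, h=9: full span → s += 9 → s = 9.0000
seg 2 [33.5°–234°] dwell: s stays 9.0000
seg 3 [234°–324.5°] uniform, h=20: θ=242° here. β=8, B=90.5. 20·8/90.5 = 1.7680 → s = 10.7680

10.7680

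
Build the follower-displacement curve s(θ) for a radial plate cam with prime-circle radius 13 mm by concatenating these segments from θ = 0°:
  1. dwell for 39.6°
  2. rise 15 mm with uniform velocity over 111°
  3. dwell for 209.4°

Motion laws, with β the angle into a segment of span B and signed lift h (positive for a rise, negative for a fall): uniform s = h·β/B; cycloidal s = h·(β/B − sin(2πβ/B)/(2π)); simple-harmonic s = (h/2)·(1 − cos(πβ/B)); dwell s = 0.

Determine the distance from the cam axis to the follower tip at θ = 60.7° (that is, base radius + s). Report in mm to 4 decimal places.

seg 1 [0°–39.6°] dwell: s stays 0.0000
seg 2 [39.6°–150.6°] uniform, h=15: θ=60.7° here. β=21.1, B=111. 15·21.1/111 = 2.8514 → s = 2.8514
radial distance = base radius + s = 13 + 2.8514 = 15.8514

15.8514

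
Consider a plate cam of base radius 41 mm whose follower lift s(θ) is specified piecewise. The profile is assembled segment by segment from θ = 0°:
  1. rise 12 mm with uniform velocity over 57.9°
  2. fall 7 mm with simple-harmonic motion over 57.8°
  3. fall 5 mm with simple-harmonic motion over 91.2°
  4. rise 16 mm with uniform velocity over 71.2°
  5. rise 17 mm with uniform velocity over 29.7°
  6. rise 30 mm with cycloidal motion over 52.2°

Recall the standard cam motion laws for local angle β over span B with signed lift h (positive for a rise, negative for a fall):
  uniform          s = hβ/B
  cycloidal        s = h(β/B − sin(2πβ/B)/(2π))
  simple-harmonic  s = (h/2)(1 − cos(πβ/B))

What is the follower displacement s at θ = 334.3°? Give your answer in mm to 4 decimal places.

seg 1 [0°–57.9°] uniform, h=12: full span → s += 12 → s = 12.0000
seg 2 [57.9°–115.7°] simple-harmonic, h=-7: full span → s += -7 → s = 5.0000
seg 3 [115.7°–206.9°] simple-harmonic, h=-5: full span → s += -5 → s = 0.0000
seg 4 [206.9°–278.1°] uniform, h=16: full span → s += 16 → s = 16.0000
seg 5 [278.1°–307.8°] uniform, h=17: full span → s += 17 → s = 33.0000
seg 6 [307.8°–360°] cycloidal, h=30: θ=334.3° here. β=26.5, B=52.2. 30·(0.5077 − sin(2π·0.5077)/(2π)) = 15.4597 → s = 48.4597

48.4597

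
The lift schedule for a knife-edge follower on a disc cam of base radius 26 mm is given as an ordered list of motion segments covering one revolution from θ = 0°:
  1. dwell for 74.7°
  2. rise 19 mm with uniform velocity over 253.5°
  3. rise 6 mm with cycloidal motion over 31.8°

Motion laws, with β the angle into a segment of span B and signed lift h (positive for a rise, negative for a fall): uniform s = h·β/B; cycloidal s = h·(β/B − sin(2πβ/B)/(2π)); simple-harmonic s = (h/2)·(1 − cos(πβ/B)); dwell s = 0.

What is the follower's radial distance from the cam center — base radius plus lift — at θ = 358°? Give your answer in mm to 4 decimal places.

seg 1 [0°–74.7°] dwell: s stays 0.0000
seg 2 [74.7°–328.2°] uniform, h=19: full span → s += 19 → s = 19.0000
seg 3 [328.2°–360°] cycloidal, h=6: θ=358° here. β=29.8, B=31.8. 6·(0.9371 − sin(2π·0.9371)/(2π)) = 5.9903 → s = 24.9903
radial distance = base radius + s = 26 + 24.9903 = 50.9903

50.9903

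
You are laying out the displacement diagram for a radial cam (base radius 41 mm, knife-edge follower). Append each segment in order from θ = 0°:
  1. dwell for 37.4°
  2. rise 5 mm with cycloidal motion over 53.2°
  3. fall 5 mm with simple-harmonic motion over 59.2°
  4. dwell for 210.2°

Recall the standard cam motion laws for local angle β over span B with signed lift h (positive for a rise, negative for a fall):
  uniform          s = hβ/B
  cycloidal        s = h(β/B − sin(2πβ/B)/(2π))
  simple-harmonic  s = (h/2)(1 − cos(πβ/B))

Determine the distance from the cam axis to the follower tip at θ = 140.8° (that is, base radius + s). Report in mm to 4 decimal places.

seg 1 [0°–37.4°] dwell: s stays 0.0000
seg 2 [37.4°–90.6°] cycloidal, h=5: full span → s += 5 → s = 5.0000
seg 3 [90.6°–149.8°] simple-harmonic, h=-5: θ=140.8° here. β=50.2, B=59.2. -5/2·(1 − cos(π·0.8480)) = -4.7202 → s = 0.2798
radial distance = base radius + s = 41 + 0.2798 = 41.2798

41.2798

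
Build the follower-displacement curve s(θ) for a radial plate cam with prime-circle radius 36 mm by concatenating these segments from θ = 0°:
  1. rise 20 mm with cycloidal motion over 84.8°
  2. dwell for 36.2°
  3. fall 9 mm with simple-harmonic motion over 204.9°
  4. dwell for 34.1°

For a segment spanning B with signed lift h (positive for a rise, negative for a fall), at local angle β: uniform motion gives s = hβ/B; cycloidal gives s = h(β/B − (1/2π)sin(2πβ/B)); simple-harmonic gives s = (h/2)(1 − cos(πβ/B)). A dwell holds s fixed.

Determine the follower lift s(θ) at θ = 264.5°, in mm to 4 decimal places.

seg 1 [0°–84.8°] cycloidal, h=20: full span → s += 20 → s = 20.0000
seg 2 [84.8°–121°] dwell: s stays 20.0000
seg 3 [121°–325.9°] simple-harmonic, h=-9: θ=264.5° here. β=143.5, B=204.9. -9/2·(1 − cos(π·0.7003)) = -7.1489 → s = 12.8511

12.8511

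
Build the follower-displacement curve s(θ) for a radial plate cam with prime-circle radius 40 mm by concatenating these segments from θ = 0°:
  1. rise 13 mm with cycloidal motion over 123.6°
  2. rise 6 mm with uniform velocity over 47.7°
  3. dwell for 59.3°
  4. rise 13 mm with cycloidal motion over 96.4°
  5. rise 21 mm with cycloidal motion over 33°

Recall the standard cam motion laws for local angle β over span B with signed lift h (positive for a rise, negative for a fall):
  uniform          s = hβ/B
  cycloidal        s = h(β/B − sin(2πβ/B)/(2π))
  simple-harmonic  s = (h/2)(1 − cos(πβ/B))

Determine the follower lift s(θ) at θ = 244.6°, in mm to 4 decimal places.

seg 1 [0°–123.6°] cycloidal, h=13: full span → s += 13 → s = 13.0000
seg 2 [123.6°–171.3°] uniform, h=6: full span → s += 6 → s = 19.0000
seg 3 [171.3°–230.6°] dwell: s stays 19.0000
seg 4 [230.6°–327°] cycloidal, h=13: θ=244.6° here. β=14, B=96.4. 13·(0.1452 − sin(2π·0.1452)/(2π)) = 0.2513 → s = 19.2513

19.2513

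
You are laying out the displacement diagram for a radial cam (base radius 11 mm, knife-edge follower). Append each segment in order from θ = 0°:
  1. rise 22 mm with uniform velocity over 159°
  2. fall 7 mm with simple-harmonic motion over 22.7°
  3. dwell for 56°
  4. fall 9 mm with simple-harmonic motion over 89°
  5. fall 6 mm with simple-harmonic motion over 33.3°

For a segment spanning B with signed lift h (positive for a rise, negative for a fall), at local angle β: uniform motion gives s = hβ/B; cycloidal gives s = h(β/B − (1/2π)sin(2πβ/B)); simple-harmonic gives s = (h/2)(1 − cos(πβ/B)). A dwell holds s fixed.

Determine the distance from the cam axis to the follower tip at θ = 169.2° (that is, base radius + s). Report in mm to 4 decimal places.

seg 1 [0°–159°] uniform, h=22: full span → s += 22 → s = 22.0000
seg 2 [159°–181.7°] simple-harmonic, h=-7: θ=169.2° here. β=10.2, B=22.7. -7/2·(1 − cos(π·0.4493)) = -2.9453 → s = 19.0547
radial distance = base radius + s = 11 + 19.0547 = 30.0547

30.0547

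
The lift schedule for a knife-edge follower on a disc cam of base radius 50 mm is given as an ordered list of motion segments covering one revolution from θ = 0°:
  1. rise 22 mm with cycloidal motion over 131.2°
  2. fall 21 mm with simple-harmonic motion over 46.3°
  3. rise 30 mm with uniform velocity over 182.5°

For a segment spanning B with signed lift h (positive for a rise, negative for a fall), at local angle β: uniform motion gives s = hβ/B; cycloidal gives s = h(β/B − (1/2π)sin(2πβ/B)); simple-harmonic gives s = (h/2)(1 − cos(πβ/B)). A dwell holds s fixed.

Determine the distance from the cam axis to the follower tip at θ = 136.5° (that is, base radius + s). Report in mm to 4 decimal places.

seg 1 [0°–131.2°] cycloidal, h=22: full span → s += 22 → s = 22.0000
seg 2 [131.2°–177.5°] simple-harmonic, h=-21: θ=136.5° here. β=5.3, B=46.3. -21/2·(1 − cos(π·0.1145)) = -0.6717 → s = 21.3283
radial distance = base radius + s = 50 + 21.3283 = 71.3283

71.3283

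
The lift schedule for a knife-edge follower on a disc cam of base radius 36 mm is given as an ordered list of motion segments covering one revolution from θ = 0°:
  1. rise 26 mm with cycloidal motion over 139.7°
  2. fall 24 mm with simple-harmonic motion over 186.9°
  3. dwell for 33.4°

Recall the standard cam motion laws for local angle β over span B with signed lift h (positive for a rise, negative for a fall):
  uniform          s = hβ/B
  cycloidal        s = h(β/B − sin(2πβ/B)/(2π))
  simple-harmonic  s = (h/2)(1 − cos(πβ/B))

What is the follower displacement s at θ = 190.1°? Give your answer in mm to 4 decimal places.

seg 1 [0°–139.7°] cycloidal, h=26: full span → s += 26 → s = 26.0000
seg 2 [139.7°–326.6°] simple-harmonic, h=-24: θ=190.1° here. β=50.4, B=186.9. -24/2·(1 − cos(π·0.2697)) = -4.0547 → s = 21.9453

21.9453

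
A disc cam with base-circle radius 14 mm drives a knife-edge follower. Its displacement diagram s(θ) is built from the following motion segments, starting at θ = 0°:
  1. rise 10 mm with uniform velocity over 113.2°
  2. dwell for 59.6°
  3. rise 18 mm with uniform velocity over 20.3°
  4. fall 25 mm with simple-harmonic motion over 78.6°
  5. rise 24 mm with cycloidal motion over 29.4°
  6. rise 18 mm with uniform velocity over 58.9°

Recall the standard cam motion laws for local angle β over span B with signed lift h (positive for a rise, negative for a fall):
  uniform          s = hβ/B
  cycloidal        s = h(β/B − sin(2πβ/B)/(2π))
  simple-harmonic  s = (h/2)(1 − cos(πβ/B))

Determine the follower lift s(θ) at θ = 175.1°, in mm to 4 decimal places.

seg 1 [0°–113.2°] uniform, h=10: full span → s += 10 → s = 10.0000
seg 2 [113.2°–172.8°] dwell: s stays 10.0000
seg 3 [172.8°–193.1°] uniform, h=18: θ=175.1° here. β=2.3, B=20.3. 18·2.3/20.3 = 2.0394 → s = 12.0394

12.0394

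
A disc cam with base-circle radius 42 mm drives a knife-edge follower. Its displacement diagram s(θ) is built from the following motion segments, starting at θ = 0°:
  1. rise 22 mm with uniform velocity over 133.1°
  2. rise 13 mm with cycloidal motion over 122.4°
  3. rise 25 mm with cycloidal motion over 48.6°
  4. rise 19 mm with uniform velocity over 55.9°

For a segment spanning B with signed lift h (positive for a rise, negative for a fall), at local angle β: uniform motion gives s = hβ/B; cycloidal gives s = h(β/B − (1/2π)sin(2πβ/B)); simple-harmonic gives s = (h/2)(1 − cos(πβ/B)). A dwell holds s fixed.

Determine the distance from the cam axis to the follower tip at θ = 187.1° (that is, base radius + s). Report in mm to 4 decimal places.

seg 1 [0°–133.1°] uniform, h=22: full span → s += 22 → s = 22.0000
seg 2 [133.1°–255.5°] cycloidal, h=13: θ=187.1° here. β=54, B=122.4. 13·(0.4412 − sin(2π·0.4412)/(2π)) = 4.9879 → s = 26.9879
radial distance = base radius + s = 42 + 26.9879 = 68.9879

68.9879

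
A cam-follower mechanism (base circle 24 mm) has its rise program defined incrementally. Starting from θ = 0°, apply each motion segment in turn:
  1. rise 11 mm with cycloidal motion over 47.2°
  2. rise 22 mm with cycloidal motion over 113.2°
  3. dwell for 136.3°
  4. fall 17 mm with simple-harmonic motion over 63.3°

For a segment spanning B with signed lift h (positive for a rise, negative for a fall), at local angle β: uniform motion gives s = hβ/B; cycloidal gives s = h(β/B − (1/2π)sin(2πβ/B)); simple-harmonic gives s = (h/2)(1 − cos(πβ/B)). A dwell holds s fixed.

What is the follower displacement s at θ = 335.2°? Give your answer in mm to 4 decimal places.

seg 1 [0°–47.2°] cycloidal, h=11: full span → s += 11 → s = 11.0000
seg 2 [47.2°–160.4°] cycloidal, h=22: full span → s += 22 → s = 33.0000
seg 3 [160.4°–296.7°] dwell: s stays 33.0000
seg 4 [296.7°–360°] simple-harmonic, h=-17: θ=335.2° here. β=38.5, B=63.3. -17/2·(1 − cos(π·0.6082)) = -11.3344 → s = 21.6656

21.6656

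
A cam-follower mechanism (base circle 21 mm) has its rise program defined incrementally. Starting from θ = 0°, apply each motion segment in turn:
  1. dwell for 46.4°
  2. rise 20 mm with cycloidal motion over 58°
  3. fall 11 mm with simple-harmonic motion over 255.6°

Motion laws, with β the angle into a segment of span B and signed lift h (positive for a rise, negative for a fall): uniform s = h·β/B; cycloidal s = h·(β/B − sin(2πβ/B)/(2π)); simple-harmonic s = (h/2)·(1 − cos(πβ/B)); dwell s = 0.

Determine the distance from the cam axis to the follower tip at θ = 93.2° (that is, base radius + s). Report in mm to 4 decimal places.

seg 1 [0°–46.4°] dwell: s stays 0.0000
seg 2 [46.4°–104.4°] cycloidal, h=20: θ=93.2° here. β=46.8, B=58. 20·(0.8069 − sin(2π·0.8069)/(2π)) = 19.1198 → s = 19.1198
radial distance = base radius + s = 21 + 19.1198 = 40.1198

40.1198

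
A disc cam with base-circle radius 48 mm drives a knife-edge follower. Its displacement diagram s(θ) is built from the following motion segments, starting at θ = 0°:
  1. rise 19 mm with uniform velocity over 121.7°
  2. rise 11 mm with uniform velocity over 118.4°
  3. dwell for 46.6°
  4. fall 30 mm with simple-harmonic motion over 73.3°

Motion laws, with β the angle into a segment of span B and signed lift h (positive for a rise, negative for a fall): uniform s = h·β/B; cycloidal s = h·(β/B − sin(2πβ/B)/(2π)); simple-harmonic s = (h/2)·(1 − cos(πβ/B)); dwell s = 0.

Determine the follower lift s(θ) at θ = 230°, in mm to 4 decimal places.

seg 1 [0°–121.7°] uniform, h=19: full span → s += 19 → s = 19.0000
seg 2 [121.7°–240.1°] uniform, h=11: θ=230° here. β=108.3, B=118.4. 11·108.3/118.4 = 10.0617 → s = 29.0617

29.0617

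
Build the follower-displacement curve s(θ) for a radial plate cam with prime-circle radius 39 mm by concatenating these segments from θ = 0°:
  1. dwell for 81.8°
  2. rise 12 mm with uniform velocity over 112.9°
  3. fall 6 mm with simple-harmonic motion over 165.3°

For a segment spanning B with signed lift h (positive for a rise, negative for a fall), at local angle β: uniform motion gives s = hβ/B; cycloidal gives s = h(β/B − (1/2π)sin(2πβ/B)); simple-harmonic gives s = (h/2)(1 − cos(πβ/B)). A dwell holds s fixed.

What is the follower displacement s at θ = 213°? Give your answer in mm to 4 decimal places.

seg 1 [0°–81.8°] dwell: s stays 0.0000
seg 2 [81.8°–194.7°] uniform, h=12: full span → s += 12 → s = 12.0000
seg 3 [194.7°–360°] simple-harmonic, h=-6: θ=213° here. β=18.3, B=165.3. -6/2·(1 − cos(π·0.1107)) = -0.1796 → s = 11.8204

11.8204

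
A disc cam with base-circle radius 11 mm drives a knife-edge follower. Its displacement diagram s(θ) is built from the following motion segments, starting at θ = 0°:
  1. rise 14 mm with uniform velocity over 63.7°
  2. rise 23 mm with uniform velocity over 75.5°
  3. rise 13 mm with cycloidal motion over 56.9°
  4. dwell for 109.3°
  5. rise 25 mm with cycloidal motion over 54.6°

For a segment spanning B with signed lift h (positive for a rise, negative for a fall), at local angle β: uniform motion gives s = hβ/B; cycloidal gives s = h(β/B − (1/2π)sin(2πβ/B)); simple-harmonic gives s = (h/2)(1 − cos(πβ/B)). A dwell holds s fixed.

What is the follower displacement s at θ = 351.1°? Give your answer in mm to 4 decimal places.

seg 1 [0°–63.7°] uniform, h=14: full span → s += 14 → s = 14.0000
seg 2 [63.7°–139.2°] uniform, h=23: full span → s += 23 → s = 37.0000
seg 3 [139.2°–196.1°] cycloidal, h=13: full span → s += 13 → s = 50.0000
seg 4 [196.1°–305.4°] dwell: s stays 50.0000
seg 5 [305.4°–360°] cycloidal, h=25: θ=351.1° here. β=45.7, B=54.6. 25·(0.8370 − sin(2π·0.8370)/(2π)) = 24.3240 → s = 74.3240

74.3240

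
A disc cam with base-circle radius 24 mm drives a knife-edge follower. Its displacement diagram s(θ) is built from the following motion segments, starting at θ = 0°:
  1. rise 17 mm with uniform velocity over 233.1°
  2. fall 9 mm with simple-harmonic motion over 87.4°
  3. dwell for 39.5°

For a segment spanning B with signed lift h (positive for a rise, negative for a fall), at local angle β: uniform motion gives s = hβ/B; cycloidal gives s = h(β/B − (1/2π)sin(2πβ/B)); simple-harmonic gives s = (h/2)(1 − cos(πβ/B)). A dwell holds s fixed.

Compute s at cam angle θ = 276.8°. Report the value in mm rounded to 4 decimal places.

seg 1 [0°–233.1°] uniform, h=17: full span → s += 17 → s = 17.0000
seg 2 [233.1°–320.5°] simple-harmonic, h=-9: θ=276.8° here. β=43.7, B=87.4. -9/2·(1 − cos(π·0.5000)) = -4.5000 → s = 12.5000

12.5000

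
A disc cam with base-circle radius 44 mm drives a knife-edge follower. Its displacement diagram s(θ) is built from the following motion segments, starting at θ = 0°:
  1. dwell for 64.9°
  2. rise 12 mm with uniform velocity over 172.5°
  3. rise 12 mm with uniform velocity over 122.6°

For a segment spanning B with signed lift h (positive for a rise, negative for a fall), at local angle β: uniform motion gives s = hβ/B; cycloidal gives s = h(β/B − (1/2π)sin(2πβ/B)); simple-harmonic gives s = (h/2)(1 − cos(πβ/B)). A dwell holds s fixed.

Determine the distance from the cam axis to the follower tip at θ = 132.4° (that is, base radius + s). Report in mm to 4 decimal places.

seg 1 [0°–64.9°] dwell: s stays 0.0000
seg 2 [64.9°–237.4°] uniform, h=12: θ=132.4° here. β=67.5, B=172.5. 12·67.5/172.5 = 4.6957 → s = 4.6957
radial distance = base radius + s = 44 + 4.6957 = 48.6957

48.6957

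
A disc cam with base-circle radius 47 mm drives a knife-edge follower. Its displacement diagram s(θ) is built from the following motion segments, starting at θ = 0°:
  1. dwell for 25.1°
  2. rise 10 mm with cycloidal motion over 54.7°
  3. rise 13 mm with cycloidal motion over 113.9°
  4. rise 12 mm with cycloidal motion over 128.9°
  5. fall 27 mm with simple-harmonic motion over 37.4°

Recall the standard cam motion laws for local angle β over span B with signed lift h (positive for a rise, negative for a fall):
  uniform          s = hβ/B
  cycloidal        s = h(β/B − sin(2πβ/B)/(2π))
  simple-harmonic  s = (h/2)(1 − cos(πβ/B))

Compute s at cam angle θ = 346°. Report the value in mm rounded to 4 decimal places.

seg 1 [0°–25.1°] dwell: s stays 0.0000
seg 2 [25.1°–79.8°] cycloidal, h=10: full span → s += 10 → s = 10.0000
seg 3 [79.8°–193.7°] cycloidal, h=13: full span → s += 13 → s = 23.0000
seg 4 [193.7°–322.6°] cycloidal, h=12: full span → s += 12 → s = 35.0000
seg 5 [322.6°–360°] simple-harmonic, h=-27: θ=346° here. β=23.4, B=37.4. -27/2·(1 − cos(π·0.6257)) = -18.6924 → s = 16.3076

16.3076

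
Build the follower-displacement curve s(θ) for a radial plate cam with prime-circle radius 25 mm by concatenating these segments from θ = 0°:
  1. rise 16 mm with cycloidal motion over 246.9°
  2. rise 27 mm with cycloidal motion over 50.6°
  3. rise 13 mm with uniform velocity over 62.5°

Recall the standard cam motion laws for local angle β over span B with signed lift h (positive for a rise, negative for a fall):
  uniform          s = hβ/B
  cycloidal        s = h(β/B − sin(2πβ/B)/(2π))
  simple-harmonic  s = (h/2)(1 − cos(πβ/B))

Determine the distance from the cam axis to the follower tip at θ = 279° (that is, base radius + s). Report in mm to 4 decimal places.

seg 1 [0°–246.9°] cycloidal, h=16: full span → s += 16 → s = 16.0000
seg 2 [246.9°–297.5°] cycloidal, h=27: θ=279° here. β=32.1, B=50.6. 27·(0.6344 − sin(2π·0.6344)/(2π)) = 20.3409 → s = 36.3409
radial distance = base radius + s = 25 + 36.3409 = 61.3409

61.3409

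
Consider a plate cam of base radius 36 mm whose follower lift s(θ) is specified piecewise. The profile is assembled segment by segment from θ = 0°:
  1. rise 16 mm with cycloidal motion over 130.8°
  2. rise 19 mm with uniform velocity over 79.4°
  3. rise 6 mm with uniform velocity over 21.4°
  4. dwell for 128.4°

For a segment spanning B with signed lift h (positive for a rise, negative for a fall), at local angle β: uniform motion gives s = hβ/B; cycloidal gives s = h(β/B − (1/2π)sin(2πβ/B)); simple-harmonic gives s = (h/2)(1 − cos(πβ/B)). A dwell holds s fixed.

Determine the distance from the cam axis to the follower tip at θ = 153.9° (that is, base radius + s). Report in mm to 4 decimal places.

seg 1 [0°–130.8°] cycloidal, h=16: full span → s += 16 → s = 16.0000
seg 2 [130.8°–210.2°] uniform, h=19: θ=153.9° here. β=23.1, B=79.4. 19·23.1/79.4 = 5.5277 → s = 21.5277
radial distance = base radius + s = 36 + 21.5277 = 57.5277

57.5277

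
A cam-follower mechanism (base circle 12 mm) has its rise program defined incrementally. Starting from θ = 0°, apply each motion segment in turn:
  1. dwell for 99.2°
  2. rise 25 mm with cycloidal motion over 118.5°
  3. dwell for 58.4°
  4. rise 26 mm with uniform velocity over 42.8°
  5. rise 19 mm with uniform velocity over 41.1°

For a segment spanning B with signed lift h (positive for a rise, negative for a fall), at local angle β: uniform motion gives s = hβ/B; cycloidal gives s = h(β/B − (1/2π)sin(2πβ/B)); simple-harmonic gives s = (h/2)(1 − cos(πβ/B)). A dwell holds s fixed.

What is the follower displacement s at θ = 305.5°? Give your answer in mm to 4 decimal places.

seg 1 [0°–99.2°] dwell: s stays 0.0000
seg 2 [99.2°–217.7°] cycloidal, h=25: full span → s += 25 → s = 25.0000
seg 3 [217.7°–276.1°] dwell: s stays 25.0000
seg 4 [276.1°–318.9°] uniform, h=26: θ=305.5° here. β=29.4, B=42.8. 26·29.4/42.8 = 17.8598 → s = 42.8598

42.8598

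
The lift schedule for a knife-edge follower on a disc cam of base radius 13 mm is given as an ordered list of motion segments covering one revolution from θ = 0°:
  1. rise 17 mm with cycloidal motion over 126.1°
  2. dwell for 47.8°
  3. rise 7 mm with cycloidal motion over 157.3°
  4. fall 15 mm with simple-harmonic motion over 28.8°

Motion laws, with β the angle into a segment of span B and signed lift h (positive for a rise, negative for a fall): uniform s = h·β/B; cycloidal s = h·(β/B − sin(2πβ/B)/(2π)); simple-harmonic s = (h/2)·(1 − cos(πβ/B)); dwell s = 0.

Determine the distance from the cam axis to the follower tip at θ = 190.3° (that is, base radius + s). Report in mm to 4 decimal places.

seg 1 [0°–126.1°] cycloidal, h=17: full span → s += 17 → s = 17.0000
seg 2 [126.1°–173.9°] dwell: s stays 17.0000
seg 3 [173.9°–331.2°] cycloidal, h=7: θ=190.3° here. β=16.4, B=157.3. 7·(0.1043 − sin(2π·0.1043)/(2π)) = 0.0511 → s = 17.0511
radial distance = base radius + s = 13 + 17.0511 = 30.0511

30.0511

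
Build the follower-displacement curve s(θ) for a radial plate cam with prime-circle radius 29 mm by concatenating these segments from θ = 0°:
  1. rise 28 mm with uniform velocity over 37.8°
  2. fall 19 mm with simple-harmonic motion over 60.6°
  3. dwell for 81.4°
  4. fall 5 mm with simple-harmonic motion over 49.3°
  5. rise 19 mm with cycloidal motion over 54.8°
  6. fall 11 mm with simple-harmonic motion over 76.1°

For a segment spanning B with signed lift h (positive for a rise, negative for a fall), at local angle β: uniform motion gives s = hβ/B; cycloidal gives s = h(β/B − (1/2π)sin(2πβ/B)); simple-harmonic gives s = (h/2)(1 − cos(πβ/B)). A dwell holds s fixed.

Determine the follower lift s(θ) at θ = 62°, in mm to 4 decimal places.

seg 1 [0°–37.8°] uniform, h=28: full span → s += 28 → s = 28.0000
seg 2 [37.8°–98.4°] simple-harmonic, h=-19: θ=62° here. β=24.2, B=60.6. -19/2·(1 − cos(π·0.3993)) = -6.5456 → s = 21.4544

21.4544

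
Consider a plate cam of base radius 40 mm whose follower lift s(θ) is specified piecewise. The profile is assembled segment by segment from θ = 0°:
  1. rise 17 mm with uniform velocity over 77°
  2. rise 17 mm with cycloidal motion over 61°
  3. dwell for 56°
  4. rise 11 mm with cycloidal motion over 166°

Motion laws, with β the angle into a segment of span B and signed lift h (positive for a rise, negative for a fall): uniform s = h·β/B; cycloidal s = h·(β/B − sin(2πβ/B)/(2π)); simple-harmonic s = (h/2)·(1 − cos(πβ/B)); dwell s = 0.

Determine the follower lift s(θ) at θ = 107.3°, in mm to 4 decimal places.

seg 1 [0°–77°] uniform, h=17: full span → s += 17 → s = 17.0000
seg 2 [77°–138°] cycloidal, h=17: θ=107.3° here. β=30.3, B=61. 17·(0.4967 − sin(2π·0.4967)/(2π)) = 8.3885 → s = 25.3885

25.3885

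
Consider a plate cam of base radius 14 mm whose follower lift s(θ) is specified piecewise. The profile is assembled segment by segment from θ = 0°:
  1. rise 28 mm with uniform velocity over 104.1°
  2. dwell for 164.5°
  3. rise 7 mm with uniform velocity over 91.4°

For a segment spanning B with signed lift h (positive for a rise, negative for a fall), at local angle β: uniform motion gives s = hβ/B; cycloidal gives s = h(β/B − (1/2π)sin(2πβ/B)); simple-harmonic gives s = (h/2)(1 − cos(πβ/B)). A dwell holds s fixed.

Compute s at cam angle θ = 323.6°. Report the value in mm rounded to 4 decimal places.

seg 1 [0°–104.1°] uniform, h=28: full span → s += 28 → s = 28.0000
seg 2 [104.1°–268.6°] dwell: s stays 28.0000
seg 3 [268.6°–360°] uniform, h=7: θ=323.6° here. β=55, B=91.4. 7·55/91.4 = 4.2123 → s = 32.2123

32.2123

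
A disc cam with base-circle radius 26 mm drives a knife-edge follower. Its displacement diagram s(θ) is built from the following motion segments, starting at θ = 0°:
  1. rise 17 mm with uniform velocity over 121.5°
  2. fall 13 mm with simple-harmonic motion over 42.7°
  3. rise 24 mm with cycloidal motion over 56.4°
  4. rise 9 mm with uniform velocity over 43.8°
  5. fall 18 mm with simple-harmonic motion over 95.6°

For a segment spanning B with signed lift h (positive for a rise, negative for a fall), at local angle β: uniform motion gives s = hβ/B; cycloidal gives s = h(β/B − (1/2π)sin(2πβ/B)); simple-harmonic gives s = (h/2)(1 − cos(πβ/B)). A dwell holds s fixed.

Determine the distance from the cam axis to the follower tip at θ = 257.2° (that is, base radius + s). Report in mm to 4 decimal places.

seg 1 [0°–121.5°] uniform, h=17: full span → s += 17 → s = 17.0000
seg 2 [121.5°–164.2°] simple-harmonic, h=-13: full span → s += -13 → s = 4.0000
seg 3 [164.2°–220.6°] cycloidal, h=24: full span → s += 24 → s = 28.0000
seg 4 [220.6°–264.4°] uniform, h=9: θ=257.2° here. β=36.6, B=43.8. 9·36.6/43.8 = 7.5205 → s = 35.5205
radial distance = base radius + s = 26 + 35.5205 = 61.5205

61.5205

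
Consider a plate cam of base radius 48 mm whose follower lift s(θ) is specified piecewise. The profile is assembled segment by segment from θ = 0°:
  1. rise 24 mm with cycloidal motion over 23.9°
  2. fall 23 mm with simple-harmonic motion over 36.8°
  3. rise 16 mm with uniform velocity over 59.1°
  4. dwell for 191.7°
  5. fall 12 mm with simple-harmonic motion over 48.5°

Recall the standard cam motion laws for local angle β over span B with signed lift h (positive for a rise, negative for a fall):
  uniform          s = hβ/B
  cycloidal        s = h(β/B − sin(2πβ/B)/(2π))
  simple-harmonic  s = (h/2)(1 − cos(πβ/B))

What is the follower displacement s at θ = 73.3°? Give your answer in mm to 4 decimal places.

seg 1 [0°–23.9°] cycloidal, h=24: full span → s += 24 → s = 24.0000
seg 2 [23.9°–60.7°] simple-harmonic, h=-23: full span → s += -23 → s = 1.0000
seg 3 [60.7°–119.8°] uniform, h=16: θ=73.3° here. β=12.6, B=59.1. 16·12.6/59.1 = 3.4112 → s = 4.4112

4.4112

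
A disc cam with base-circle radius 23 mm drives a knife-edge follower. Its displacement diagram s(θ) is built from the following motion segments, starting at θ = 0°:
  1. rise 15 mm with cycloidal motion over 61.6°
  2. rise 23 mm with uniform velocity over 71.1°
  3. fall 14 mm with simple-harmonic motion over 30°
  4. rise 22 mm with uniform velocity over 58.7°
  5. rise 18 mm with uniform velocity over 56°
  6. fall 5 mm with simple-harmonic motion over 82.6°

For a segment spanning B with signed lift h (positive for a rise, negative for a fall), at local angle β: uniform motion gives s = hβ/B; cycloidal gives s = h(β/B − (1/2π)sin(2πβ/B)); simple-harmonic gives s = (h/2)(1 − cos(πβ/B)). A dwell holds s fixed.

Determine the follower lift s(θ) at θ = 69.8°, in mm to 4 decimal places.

seg 1 [0°–61.6°] cycloidal, h=15: full span → s += 15 → s = 15.0000
seg 2 [61.6°–132.7°] uniform, h=23: θ=69.8° here. β=8.2, B=71.1. 23·8.2/71.1 = 2.6526 → s = 17.6526

17.6526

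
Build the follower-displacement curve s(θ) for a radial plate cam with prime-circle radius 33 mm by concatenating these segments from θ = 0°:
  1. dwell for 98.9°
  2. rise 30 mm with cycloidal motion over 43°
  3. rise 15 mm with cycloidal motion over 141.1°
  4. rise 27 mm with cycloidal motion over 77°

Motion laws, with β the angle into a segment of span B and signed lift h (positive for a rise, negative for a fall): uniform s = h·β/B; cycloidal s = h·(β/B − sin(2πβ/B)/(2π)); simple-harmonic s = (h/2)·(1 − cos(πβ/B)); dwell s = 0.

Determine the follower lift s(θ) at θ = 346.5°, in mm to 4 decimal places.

seg 1 [0°–98.9°] dwell: s stays 0.0000
seg 2 [98.9°–141.9°] cycloidal, h=30: full span → s += 30 → s = 30.0000
seg 3 [141.9°–283°] cycloidal, h=15: full span → s += 15 → s = 45.0000
seg 4 [283°–360°] cycloidal, h=27: θ=346.5° here. β=63.5, B=77. 27·(0.8247 − sin(2π·0.8247)/(2π)) = 26.0990 → s = 71.0990

71.0990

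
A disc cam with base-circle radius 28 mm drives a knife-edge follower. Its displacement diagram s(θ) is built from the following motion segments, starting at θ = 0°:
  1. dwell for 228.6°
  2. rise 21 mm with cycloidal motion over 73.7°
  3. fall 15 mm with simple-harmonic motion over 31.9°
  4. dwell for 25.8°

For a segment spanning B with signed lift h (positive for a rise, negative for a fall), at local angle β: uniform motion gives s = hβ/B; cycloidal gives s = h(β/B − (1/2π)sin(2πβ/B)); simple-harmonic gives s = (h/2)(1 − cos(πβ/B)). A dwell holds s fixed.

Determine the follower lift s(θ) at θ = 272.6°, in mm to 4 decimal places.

seg 1 [0°–228.6°] dwell: s stays 0.0000
seg 2 [228.6°–302.3°] cycloidal, h=21: θ=272.6° here. β=44, B=73.7. 21·(0.5970 − sin(2π·0.5970)/(2π)) = 14.4508 → s = 14.4508

14.4508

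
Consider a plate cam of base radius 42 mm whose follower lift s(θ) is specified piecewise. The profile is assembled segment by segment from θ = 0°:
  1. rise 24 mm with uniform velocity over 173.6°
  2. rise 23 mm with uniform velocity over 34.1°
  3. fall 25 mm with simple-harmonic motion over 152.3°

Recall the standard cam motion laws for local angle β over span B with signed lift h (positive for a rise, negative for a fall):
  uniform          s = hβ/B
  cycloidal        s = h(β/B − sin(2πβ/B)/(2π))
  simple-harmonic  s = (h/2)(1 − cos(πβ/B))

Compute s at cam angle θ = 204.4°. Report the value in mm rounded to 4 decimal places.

seg 1 [0°–173.6°] uniform, h=24: full span → s += 24 → s = 24.0000
seg 2 [173.6°–207.7°] uniform, h=23: θ=204.4° here. β=30.8, B=34.1. 23·30.8/34.1 = 20.7742 → s = 44.7742

44.7742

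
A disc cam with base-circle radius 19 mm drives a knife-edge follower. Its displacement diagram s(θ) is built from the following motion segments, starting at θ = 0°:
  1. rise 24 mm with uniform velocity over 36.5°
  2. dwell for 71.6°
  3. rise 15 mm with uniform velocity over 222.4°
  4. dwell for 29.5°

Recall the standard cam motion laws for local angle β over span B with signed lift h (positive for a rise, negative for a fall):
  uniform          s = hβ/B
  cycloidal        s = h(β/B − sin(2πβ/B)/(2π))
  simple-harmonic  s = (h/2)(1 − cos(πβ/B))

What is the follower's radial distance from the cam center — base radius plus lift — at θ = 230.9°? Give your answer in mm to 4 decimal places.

seg 1 [0°–36.5°] uniform, h=24: full span → s += 24 → s = 24.0000
seg 2 [36.5°–108.1°] dwell: s stays 24.0000
seg 3 [108.1°–330.5°] uniform, h=15: θ=230.9° here. β=122.8, B=222.4. 15·122.8/222.4 = 8.2824 → s = 32.2824
radial distance = base radius + s = 19 + 32.2824 = 51.2824

51.2824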